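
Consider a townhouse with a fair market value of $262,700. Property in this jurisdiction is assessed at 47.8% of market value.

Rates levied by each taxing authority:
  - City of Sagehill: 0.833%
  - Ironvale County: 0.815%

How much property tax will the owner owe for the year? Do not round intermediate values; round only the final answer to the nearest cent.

$2,069.40

Assessed value = $262,700 × 0.478 = $125,570.6
City of Sagehill: $125,570.6 × 0.00833 = $1,046.003098
Ironvale County: $125,570.6 × 0.00815 = $1,023.40039
Total = $1,046.003098 + $1,023.40039 = $2,069.403488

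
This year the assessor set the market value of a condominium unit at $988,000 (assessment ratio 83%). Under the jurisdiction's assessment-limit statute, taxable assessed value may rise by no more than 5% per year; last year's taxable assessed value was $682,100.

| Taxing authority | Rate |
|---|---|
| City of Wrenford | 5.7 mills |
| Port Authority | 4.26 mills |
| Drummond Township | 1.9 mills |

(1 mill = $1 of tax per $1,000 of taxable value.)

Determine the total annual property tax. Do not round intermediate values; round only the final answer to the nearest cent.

$8,494.19

Uncapped assessed value = $988,000 × 0.83 = $820,040
Cap limit = $682,100 × 1.05 = $716,205
Taxable assessed value = min($820,040, $716,205) = $716,205 (cap binds)
City of Wrenford: $716,205 × 0.0057 = $4,082.3685
Port Authority: $716,205 × 0.00426 = $3,051.0333
Drummond Township: $716,205 × 0.0019 = $1,360.7895
Total = $8,494.1913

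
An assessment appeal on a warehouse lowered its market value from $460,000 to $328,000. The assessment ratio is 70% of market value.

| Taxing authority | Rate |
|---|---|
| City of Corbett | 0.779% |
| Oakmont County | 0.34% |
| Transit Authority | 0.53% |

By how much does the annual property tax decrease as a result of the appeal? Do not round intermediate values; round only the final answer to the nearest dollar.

$1,524

Old assessed value = $460,000 × 0.7 = $322,000
New assessed value = $328,000 × 0.7 = $229,600
Combined rate = 0.00779 + 0.0034 + 0.0053 = 0.01649
Old tax = $322,000 × 0.01649 = $5,309.78
New tax = $229,600 × 0.01649 = $3,786.104
Reduction = $5,309.78 − $3,786.104 = $1,523.676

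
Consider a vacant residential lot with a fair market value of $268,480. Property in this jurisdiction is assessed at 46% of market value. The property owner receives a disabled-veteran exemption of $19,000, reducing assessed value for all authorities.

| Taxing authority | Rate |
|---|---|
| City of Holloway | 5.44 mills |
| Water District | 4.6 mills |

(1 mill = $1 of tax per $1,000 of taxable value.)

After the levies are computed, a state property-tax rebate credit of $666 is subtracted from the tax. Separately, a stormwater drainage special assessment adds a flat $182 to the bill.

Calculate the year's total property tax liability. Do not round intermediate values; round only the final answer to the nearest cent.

$565.19

Assessed value = $268,480 × 0.46 = $123,500.8
Taxable value = $123,500.8 − $19,000 = $104,500.8
City of Holloway: $104,500.8 × 0.00544 = $568.484352
Water District: $104,500.8 × 0.0046 = $480.70368
Levies subtotal = $1,049.188032
After credit = $1,049.188032 − $666 = $383.188032
Total = $383.188032 + $182 = $565.188032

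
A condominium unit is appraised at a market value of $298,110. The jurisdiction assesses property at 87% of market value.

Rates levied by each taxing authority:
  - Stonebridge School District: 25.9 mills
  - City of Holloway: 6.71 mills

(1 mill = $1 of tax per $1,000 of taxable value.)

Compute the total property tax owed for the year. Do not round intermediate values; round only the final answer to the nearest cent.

$8,457.59

Assessed value = $298,110 × 0.87 = $259,355.7
Stonebridge School District: $259,355.7 × 0.0259 = $6,717.31263
City of Holloway: $259,355.7 × 0.00671 = $1,740.276747
Total = $6,717.31263 + $1,740.276747 = $8,457.589377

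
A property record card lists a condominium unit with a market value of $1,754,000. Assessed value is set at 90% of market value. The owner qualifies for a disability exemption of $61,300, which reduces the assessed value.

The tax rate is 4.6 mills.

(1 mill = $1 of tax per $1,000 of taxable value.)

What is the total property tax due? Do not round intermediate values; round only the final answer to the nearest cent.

$6,979.58

Assessed value = $1,754,000 × 0.9 = $1,578,600
Taxable value = $1,578,600 − $61,300 = $1,517,300
Tax = $1,517,300 × 0.0046 = $6,979.58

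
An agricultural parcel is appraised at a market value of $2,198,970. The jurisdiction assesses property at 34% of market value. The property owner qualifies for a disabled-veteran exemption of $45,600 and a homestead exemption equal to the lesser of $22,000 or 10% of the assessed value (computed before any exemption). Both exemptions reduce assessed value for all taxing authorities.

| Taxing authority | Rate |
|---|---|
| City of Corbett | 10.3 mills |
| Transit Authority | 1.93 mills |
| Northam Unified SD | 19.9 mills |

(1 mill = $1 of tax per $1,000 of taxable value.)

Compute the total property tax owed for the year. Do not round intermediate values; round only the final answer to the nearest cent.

Assessed value = $2,198,970 × 0.34 = $747,649.8
Homestead exemption = min($22,000, 10% × $747,649.8) = min($22,000, $74,764.98) = $22,000 (dollar cap binds)
Taxable value = $747,649.8 − $45,600 − $22,000 = $680,049.8
City of Corbett: $680,049.8 × 0.0103 = $7,004.51294
Transit Authority: $680,049.8 × 0.00193 = $1,312.496114
Northam Unified SD: $680,049.8 × 0.0199 = $13,532.99102
Total = $21,850.000074

$21,850.00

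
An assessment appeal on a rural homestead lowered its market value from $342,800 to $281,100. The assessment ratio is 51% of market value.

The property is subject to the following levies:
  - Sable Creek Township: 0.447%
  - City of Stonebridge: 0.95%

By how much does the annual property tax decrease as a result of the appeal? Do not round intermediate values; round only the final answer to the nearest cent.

$439.59

Old assessed value = $342,800 × 0.51 = $174,828
New assessed value = $281,100 × 0.51 = $143,361
Combined rate = 0.00447 + 0.0095 = 0.01397
Old tax = $174,828 × 0.01397 = $2,442.34716
New tax = $143,361 × 0.01397 = $2,002.75317
Reduction = $2,442.34716 − $2,002.75317 = $439.59399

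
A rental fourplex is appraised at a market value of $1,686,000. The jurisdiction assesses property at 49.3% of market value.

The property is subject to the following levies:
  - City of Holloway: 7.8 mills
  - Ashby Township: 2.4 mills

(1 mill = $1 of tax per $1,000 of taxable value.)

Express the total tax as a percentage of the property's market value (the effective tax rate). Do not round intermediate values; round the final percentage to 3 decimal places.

Assessed value = $1,686,000 × 0.493 = $831,198
City of Holloway: $831,198 × 0.0078 = $6,483.3444
Ashby Township: $831,198 × 0.0024 = $1,994.8752
Total tax = $8,478.2196
Effective rate = $8,478.2196 ÷ $1,686,000 = 0.503% of market value

0.503%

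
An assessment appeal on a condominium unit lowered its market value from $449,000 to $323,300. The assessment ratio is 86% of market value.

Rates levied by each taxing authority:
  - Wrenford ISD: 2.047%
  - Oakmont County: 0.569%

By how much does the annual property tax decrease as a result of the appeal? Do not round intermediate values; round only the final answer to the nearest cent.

Old assessed value = $449,000 × 0.86 = $386,140
New assessed value = $323,300 × 0.86 = $278,038
Combined rate = 0.02047 + 0.00569 = 0.02616
Old tax = $386,140 × 0.02616 = $10,101.4224
New tax = $278,038 × 0.02616 = $7,273.47408
Reduction = $10,101.4224 − $7,273.47408 = $2,827.94832

$2,827.95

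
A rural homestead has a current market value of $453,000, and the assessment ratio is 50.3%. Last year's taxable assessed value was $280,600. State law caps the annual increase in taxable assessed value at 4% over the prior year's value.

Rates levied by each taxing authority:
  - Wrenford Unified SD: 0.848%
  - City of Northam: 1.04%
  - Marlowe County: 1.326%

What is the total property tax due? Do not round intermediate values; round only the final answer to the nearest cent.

$7,323.39

Uncapped assessed value = $453,000 × 0.503 = $227,859
Cap limit = $280,600 × 1.04 = $291,824
Taxable assessed value = min($227,859, $291,824) = $227,859 (cap does not bind)
Wrenford Unified SD: $227,859 × 0.00848 = $1,932.24432
City of Northam: $227,859 × 0.0104 = $2,369.7336
Marlowe County: $227,859 × 0.01326 = $3,021.41034
Total = $7,323.38826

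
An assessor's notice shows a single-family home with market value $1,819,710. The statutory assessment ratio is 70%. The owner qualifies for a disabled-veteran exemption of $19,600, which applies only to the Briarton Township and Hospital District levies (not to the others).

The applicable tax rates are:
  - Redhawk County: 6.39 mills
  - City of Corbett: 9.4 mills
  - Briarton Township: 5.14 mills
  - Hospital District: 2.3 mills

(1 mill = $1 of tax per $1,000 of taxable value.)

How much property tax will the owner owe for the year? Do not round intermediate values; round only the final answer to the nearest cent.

$29,444.48

Assessed value = $1,819,710 × 0.7 = $1,273,797
Redhawk County: $1,273,797 × 0.00639 = $8,139.56283
City of Corbett: $1,273,797 × 0.0094 = $11,973.6918
Briarton Township: ($1,273,797 − $19,600) × 0.00514 = $1,254,197 × 0.00514 = $6,446.57258
Hospital District: ($1,273,797 − $19,600) × 0.0023 = $1,254,197 × 0.0023 = $2,884.6531
Total = $29,444.48031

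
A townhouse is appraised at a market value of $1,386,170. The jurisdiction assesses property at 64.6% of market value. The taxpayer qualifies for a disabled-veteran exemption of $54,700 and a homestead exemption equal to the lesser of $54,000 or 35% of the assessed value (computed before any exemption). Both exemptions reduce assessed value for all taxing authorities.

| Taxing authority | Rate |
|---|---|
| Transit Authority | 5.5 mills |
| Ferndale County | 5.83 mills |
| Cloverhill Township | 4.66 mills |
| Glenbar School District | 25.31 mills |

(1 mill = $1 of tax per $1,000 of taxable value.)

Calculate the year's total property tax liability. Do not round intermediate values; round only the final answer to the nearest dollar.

$32,493

Assessed value = $1,386,170 × 0.646 = $895,465.82
Homestead exemption = min($54,000, 35% × $895,465.82) = min($54,000, $313,413.037) = $54,000 (dollar cap binds)
Taxable value = $895,465.82 − $54,700 − $54,000 = $786,765.82
Transit Authority: $786,765.82 × 0.0055 = $4,327.21201
Ferndale County: $786,765.82 × 0.00583 = $4,586.8447306
Cloverhill Township: $786,765.82 × 0.00466 = $3,666.3287212
Glenbar School District: $786,765.82 × 0.02531 = $19,913.0429042
Total = $32,493.428366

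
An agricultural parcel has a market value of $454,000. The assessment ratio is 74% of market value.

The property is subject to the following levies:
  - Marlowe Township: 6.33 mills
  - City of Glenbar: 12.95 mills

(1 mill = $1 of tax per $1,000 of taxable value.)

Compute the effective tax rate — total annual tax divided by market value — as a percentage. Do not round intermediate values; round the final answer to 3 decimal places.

1.427%

Assessed value = $454,000 × 0.74 = $335,960
Marlowe Township: $335,960 × 0.00633 = $2,126.6268
City of Glenbar: $335,960 × 0.01295 = $4,350.682
Total tax = $6,477.3088
Effective rate = $6,477.3088 ÷ $454,000 = 1.427% of market value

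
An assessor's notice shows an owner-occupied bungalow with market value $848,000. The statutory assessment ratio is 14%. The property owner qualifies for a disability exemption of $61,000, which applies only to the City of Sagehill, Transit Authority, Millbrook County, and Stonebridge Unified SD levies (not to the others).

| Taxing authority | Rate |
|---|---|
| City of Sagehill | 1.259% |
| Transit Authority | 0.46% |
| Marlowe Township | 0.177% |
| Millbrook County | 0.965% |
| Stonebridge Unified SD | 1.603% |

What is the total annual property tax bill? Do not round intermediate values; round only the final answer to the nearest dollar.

$2,685

Assessed value = $848,000 × 0.14 = $118,720
City of Sagehill: ($118,720 − $61,000) × 0.01259 = $57,720 × 0.01259 = $726.6948
Transit Authority: ($118,720 − $61,000) × 0.0046 = $57,720 × 0.0046 = $265.512
Marlowe Township: $118,720 × 0.00177 = $210.1344
Millbrook County: ($118,720 − $61,000) × 0.00965 = $57,720 × 0.00965 = $556.998
Stonebridge Unified SD: ($118,720 − $61,000) × 0.01603 = $57,720 × 0.01603 = $925.2516
Total = $2,684.5908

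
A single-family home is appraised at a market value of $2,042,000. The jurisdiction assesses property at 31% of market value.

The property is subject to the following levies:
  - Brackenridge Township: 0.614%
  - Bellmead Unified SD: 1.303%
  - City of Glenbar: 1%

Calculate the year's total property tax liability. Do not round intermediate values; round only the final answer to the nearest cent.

Assessed value = $2,042,000 × 0.31 = $633,020
Brackenridge Township: $633,020 × 0.00614 = $3,886.7428
Bellmead Unified SD: $633,020 × 0.01303 = $8,248.2506
City of Glenbar: $633,020 × 0.01 = $6,330.2
Total = $3,886.7428 + $8,248.2506 + $6,330.2 = $18,465.1934

$18,465.19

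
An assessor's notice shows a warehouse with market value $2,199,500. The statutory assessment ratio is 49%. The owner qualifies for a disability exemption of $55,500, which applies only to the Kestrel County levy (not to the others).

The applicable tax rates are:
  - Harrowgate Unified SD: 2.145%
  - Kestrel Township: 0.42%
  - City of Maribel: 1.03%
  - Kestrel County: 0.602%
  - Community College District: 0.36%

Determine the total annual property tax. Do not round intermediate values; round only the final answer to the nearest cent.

$48,779.19

Assessed value = $2,199,500 × 0.49 = $1,077,755
Harrowgate Unified SD: $1,077,755 × 0.02145 = $23,117.84475
Kestrel Township: $1,077,755 × 0.0042 = $4,526.571
City of Maribel: $1,077,755 × 0.0103 = $11,100.8765
Kestrel County: ($1,077,755 − $55,500) × 0.00602 = $1,022,255 × 0.00602 = $6,153.9751
Community College District: $1,077,755 × 0.0036 = $3,879.918
Total = $48,779.18535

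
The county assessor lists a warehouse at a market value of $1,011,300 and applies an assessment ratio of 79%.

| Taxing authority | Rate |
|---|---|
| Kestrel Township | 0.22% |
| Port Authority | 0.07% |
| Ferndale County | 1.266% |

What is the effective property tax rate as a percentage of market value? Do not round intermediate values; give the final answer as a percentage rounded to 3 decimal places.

1.229%

Assessed value = $1,011,300 × 0.79 = $798,927
Kestrel Township: $798,927 × 0.0022 = $1,757.6394
Port Authority: $798,927 × 0.0007 = $559.2489
Ferndale County: $798,927 × 0.01266 = $10,114.41582
Total tax = $12,431.30412
Effective rate = $12,431.30412 ÷ $1,011,300 = 1.229% of market value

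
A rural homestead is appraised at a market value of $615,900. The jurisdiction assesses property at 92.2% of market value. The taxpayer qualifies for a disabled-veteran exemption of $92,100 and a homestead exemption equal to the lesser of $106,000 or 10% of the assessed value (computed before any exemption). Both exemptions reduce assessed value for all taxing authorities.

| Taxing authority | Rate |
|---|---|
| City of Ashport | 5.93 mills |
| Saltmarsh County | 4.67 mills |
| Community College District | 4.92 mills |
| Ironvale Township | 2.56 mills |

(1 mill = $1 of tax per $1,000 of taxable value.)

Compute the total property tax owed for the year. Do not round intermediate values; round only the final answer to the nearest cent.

Assessed value = $615,900 × 0.922 = $567,859.8
Homestead exemption = min($106,000, 10% × $567,859.8) = min($106,000, $56,785.98) = $56,785.98 (percentage binds)
Taxable value = $567,859.8 − $92,100 − $56,785.98 = $418,973.82
City of Ashport: $418,973.82 × 0.00593 = $2,484.5147526
Saltmarsh County: $418,973.82 × 0.00467 = $1,956.6077394
Community College District: $418,973.82 × 0.00492 = $2,061.3511944
Ironvale Township: $418,973.82 × 0.00256 = $1,072.5729792
Total = $7,575.0466656

$7,575.05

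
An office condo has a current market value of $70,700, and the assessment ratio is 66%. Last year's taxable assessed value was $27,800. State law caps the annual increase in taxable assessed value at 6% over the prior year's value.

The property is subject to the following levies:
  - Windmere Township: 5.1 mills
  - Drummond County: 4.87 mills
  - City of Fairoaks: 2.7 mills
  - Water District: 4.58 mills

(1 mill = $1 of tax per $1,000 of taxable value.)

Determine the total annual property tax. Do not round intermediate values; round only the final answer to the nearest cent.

Uncapped assessed value = $70,700 × 0.66 = $46,662
Cap limit = $27,800 × 1.06 = $29,468
Taxable assessed value = min($46,662, $29,468) = $29,468 (cap binds)
Windmere Township: $29,468 × 0.0051 = $150.2868
Drummond County: $29,468 × 0.00487 = $143.50916
City of Fairoaks: $29,468 × 0.0027 = $79.5636
Water District: $29,468 × 0.00458 = $134.96344
Total = $508.323

$508.32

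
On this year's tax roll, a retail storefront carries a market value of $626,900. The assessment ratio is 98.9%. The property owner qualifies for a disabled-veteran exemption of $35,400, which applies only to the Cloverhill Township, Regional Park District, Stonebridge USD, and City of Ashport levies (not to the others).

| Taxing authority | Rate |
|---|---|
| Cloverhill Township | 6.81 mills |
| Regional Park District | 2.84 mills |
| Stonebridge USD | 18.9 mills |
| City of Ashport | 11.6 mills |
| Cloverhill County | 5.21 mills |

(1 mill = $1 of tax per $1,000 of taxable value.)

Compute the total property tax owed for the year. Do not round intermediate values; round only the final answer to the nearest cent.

$26,702.08

Assessed value = $626,900 × 0.989 = $620,004.1
Cloverhill Township: ($620,004.1 − $35,400) × 0.00681 = $584,604.1 × 0.00681 = $3,981.153921
Regional Park District: ($620,004.1 − $35,400) × 0.00284 = $584,604.1 × 0.00284 = $1,660.275644
Stonebridge USD: ($620,004.1 − $35,400) × 0.0189 = $584,604.1 × 0.0189 = $11,049.01749
City of Ashport: ($620,004.1 − $35,400) × 0.0116 = $584,604.1 × 0.0116 = $6,781.40756
Cloverhill County: $620,004.1 × 0.00521 = $3,230.221361
Total = $26,702.075976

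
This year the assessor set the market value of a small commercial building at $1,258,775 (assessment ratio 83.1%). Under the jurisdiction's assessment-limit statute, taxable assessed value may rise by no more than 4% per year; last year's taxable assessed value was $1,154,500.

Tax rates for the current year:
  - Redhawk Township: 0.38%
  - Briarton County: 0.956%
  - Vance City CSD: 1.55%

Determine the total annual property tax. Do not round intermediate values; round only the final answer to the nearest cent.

Uncapped assessed value = $1,258,775 × 0.831 = $1,046,042.025
Cap limit = $1,154,500 × 1.04 = $1,200,680
Taxable assessed value = min($1,046,042.025, $1,200,680) = $1,046,042.025 (cap does not bind)
Redhawk Township: $1,046,042.025 × 0.0038 = $3,974.959695
Briarton County: $1,046,042.025 × 0.00956 = $10,000.161759
Vance City CSD: $1,046,042.025 × 0.0155 = $16,213.6513875
Total = $30,188.7728415

$30,188.77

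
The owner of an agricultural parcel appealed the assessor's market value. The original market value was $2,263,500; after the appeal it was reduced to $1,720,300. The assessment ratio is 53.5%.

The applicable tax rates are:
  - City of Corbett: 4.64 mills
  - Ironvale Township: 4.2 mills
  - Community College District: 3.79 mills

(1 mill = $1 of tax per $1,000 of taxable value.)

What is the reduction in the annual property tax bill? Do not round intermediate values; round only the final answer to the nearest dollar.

Old assessed value = $2,263,500 × 0.535 = $1,210,972.5
New assessed value = $1,720,300 × 0.535 = $920,360.5
Combined rate = 0.00464 + 0.0042 + 0.00379 = 0.01263
Old tax = $1,210,972.5 × 0.01263 = $15,294.582675
New tax = $920,360.5 × 0.01263 = $11,624.153115
Reduction = $15,294.582675 − $11,624.153115 = $3,670.42956

$3,670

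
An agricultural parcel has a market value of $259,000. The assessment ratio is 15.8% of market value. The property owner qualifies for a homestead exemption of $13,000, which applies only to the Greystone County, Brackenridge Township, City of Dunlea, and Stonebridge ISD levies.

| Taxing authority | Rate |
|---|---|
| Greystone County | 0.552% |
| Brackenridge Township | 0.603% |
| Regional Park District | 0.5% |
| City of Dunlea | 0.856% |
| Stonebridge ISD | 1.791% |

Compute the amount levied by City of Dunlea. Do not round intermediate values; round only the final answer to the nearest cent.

Assessed value = $259,000 × 0.158 = $40,922
City of Dunlea taxable value = $40,922 − $13,000 = $27,922
City of Dunlea levy = $27,922 × 0.00856 = $239.01232

$239.01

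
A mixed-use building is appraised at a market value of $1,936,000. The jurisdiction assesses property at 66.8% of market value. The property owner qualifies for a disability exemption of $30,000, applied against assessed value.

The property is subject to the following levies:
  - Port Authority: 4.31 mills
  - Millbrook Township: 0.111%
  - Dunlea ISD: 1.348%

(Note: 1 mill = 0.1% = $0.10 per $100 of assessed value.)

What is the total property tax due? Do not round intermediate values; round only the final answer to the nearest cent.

$23,875.39

Assessed value = $1,936,000 × 0.668 = $1,293,248
Taxable value = $1,293,248 − $30,000 = $1,263,248
Port Authority: $1,263,248 × 0.00431 = $5,444.59888
Millbrook Township: $1,263,248 × 0.00111 = $1,402.20528
Dunlea ISD: $1,263,248 × 0.01348 = $17,028.58304
Total = $23,875.3872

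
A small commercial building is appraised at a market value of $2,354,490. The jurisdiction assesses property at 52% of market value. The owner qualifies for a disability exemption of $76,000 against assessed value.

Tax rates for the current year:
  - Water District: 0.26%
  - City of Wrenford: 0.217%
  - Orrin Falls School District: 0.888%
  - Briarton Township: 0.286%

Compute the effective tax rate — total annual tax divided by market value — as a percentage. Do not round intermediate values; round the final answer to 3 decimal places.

Assessed value = $2,354,490 × 0.52 = $1,224,334.8
Taxable value = $1,224,334.8 − $76,000 = $1,148,334.8
Water District: $1,148,334.8 × 0.0026 = $2,985.67048
City of Wrenford: $1,148,334.8 × 0.00217 = $2,491.886516
Orrin Falls School District: $1,148,334.8 × 0.00888 = $10,197.213024
Briarton Township: $1,148,334.8 × 0.00286 = $3,284.237528
Total tax = $18,959.007548
Effective rate = $18,959.007548 ÷ $2,354,490 = 0.805% of market value

0.805%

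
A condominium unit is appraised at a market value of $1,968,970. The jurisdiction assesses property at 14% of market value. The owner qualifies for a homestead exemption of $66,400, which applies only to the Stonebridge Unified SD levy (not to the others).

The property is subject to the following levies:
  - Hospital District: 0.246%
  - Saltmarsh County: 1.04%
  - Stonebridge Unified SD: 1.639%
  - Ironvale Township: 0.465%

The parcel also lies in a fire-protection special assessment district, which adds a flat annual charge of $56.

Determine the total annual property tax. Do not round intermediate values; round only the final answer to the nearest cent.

$8,312.44

Assessed value = $1,968,970 × 0.14 = $275,655.8
Hospital District: $275,655.8 × 0.00246 = $678.113268
Saltmarsh County: $275,655.8 × 0.0104 = $2,866.82032
Stonebridge Unified SD: ($275,655.8 − $66,400) × 0.01639 = $209,255.8 × 0.01639 = $3,429.702562
Ironvale Township: $275,655.8 × 0.00465 = $1,281.79947
Levies subtotal = $8,256.43562
Total = $8,256.43562 + $56 = $8,312.43562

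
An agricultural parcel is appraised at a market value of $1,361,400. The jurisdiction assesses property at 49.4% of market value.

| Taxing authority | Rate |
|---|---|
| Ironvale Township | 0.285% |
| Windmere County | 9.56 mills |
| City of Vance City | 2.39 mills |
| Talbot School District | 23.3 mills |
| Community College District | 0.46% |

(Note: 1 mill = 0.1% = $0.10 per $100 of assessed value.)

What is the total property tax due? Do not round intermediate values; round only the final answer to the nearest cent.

$28,717.10

Assessed value = $1,361,400 × 0.494 = $672,531.6
Ironvale Township: $672,531.6 × 0.00285 = $1,916.71506
Windmere County: $672,531.6 × 0.00956 = $6,429.402096
City of Vance City: $672,531.6 × 0.00239 = $1,607.350524
Talbot School District: $672,531.6 × 0.0233 = $15,669.98628
Community College District: $672,531.6 × 0.0046 = $3,093.64536
Total = $28,717.09932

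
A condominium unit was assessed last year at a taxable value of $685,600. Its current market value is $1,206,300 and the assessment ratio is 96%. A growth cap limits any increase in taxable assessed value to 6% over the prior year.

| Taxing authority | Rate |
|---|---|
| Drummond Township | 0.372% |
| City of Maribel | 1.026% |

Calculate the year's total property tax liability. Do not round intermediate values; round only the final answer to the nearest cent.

Uncapped assessed value = $1,206,300 × 0.96 = $1,158,048
Cap limit = $685,600 × 1.06 = $726,736
Taxable assessed value = min($1,158,048, $726,736) = $726,736 (cap binds)
Drummond Township: $726,736 × 0.00372 = $2,703.45792
City of Maribel: $726,736 × 0.01026 = $7,456.31136
Total = $10,159.76928

$10,159.77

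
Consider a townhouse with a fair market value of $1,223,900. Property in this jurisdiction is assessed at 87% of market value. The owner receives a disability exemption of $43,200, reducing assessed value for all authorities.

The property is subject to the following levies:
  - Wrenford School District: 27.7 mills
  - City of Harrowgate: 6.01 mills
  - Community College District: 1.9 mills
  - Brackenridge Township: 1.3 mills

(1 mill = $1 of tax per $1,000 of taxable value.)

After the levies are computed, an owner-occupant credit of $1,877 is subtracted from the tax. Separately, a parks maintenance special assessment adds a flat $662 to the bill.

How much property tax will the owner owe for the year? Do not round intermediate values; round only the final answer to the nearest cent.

$36,492.00

Assessed value = $1,223,900 × 0.87 = $1,064,793
Taxable value = $1,064,793 − $43,200 = $1,021,593
Wrenford School District: $1,021,593 × 0.0277 = $28,298.1261
City of Harrowgate: $1,021,593 × 0.00601 = $6,139.77393
Community College District: $1,021,593 × 0.0019 = $1,941.0267
Brackenridge Township: $1,021,593 × 0.0013 = $1,328.0709
Levies subtotal = $37,706.99763
After credit = $37,706.99763 − $1,877 = $35,829.99763
Total = $35,829.99763 + $662 = $36,491.99763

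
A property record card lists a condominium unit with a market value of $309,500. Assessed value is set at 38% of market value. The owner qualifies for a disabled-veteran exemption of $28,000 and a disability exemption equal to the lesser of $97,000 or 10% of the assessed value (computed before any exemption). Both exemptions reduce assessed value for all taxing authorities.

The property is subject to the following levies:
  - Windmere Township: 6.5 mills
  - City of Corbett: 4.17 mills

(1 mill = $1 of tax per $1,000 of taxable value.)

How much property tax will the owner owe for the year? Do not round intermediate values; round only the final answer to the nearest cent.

$830.65

Assessed value = $309,500 × 0.38 = $117,610
Disability exemption = min($97,000, 10% × $117,610) = min($97,000, $11,761) = $11,761 (percentage binds)
Taxable value = $117,610 − $28,000 − $11,761 = $77,849
Windmere Township: $77,849 × 0.0065 = $506.0185
City of Corbett: $77,849 × 0.00417 = $324.63033
Total = $830.64883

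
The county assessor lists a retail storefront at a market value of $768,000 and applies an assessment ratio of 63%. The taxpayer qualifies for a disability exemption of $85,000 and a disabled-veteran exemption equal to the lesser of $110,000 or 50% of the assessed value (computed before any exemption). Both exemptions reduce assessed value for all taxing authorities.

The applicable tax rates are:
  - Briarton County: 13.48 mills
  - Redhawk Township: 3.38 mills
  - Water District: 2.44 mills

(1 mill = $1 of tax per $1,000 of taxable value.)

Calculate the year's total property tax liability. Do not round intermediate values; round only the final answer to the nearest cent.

Assessed value = $768,000 × 0.63 = $483,840
Disabled-veteran exemption = min($110,000, 50% × $483,840) = min($110,000, $241,920) = $110,000 (dollar cap binds)
Taxable value = $483,840 − $85,000 − $110,000 = $288,840
Briarton County: $288,840 × 0.01348 = $3,893.5632
Redhawk Township: $288,840 × 0.00338 = $976.2792
Water District: $288,840 × 0.00244 = $704.7696
Total = $5,574.612

$5,574.61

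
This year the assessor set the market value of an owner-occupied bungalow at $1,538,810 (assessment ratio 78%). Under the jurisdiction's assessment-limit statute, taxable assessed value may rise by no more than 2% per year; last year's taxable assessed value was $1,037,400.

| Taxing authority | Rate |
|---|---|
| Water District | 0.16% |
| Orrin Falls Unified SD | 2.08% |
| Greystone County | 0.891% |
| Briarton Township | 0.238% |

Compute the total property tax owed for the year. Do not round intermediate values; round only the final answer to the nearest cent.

$35,649.01

Uncapped assessed value = $1,538,810 × 0.78 = $1,200,271.8
Cap limit = $1,037,400 × 1.02 = $1,058,148
Taxable assessed value = min($1,200,271.8, $1,058,148) = $1,058,148 (cap binds)
Water District: $1,058,148 × 0.0016 = $1,693.0368
Orrin Falls Unified SD: $1,058,148 × 0.0208 = $22,009.4784
Greystone County: $1,058,148 × 0.00891 = $9,428.09868
Briarton Township: $1,058,148 × 0.00238 = $2,518.39224
Total = $35,649.00612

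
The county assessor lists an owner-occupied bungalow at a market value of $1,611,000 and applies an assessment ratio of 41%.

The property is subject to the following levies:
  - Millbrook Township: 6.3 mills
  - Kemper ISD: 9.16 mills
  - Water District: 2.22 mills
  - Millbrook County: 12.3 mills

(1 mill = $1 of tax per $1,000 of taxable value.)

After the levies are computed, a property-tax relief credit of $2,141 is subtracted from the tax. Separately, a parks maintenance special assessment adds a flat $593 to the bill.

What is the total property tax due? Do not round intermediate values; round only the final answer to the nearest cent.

$18,254.09

Assessed value = $1,611,000 × 0.41 = $660,510
Millbrook Township: $660,510 × 0.0063 = $4,161.213
Kemper ISD: $660,510 × 0.00916 = $6,050.2716
Water District: $660,510 × 0.00222 = $1,466.3322
Millbrook County: $660,510 × 0.0123 = $8,124.273
Levies subtotal = $19,802.0898
After credit = $19,802.0898 − $2,141 = $17,661.0898
Total = $17,661.0898 + $593 = $18,254.0898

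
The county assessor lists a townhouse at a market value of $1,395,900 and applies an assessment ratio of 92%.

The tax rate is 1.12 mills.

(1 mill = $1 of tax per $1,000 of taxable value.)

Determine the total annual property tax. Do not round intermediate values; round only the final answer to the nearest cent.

Assessed value = $1,395,900 × 0.92 = $1,284,228
Tax = $1,284,228 × 0.00112 = $1,438.33536

$1,438.34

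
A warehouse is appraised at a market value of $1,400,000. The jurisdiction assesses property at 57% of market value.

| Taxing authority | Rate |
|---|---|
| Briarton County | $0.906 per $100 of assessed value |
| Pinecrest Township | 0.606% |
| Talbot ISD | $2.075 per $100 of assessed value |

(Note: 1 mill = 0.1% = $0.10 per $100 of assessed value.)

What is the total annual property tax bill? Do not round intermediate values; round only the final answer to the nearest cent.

$28,624.26

Assessed value = $1,400,000 × 0.57 = $798,000
Briarton County: $798,000 × 0.00906 = $7,229.88
Pinecrest Township: $798,000 × 0.00606 = $4,835.88
Talbot ISD: $798,000 × 0.02075 = $16,558.5
Total = $28,624.26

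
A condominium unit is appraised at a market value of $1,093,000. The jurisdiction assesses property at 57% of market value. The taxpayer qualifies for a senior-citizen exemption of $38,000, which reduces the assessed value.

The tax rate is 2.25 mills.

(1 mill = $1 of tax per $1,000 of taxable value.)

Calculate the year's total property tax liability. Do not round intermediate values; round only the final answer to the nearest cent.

$1,316.27

Assessed value = $1,093,000 × 0.57 = $623,010
Taxable value = $623,010 − $38,000 = $585,010
Tax = $585,010 × 0.00225 = $1,316.2725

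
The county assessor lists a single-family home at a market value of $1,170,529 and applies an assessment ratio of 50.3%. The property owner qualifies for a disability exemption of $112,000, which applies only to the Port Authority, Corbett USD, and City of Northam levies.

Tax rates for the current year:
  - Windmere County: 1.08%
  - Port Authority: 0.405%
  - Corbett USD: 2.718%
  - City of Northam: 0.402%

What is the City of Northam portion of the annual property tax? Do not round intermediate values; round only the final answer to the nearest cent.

$1,916.64

Assessed value = $1,170,529 × 0.503 = $588,776.087
City of Northam taxable value = $588,776.087 − $112,000 = $476,776.087
City of Northam levy = $476,776.087 × 0.00402 = $1,916.63986974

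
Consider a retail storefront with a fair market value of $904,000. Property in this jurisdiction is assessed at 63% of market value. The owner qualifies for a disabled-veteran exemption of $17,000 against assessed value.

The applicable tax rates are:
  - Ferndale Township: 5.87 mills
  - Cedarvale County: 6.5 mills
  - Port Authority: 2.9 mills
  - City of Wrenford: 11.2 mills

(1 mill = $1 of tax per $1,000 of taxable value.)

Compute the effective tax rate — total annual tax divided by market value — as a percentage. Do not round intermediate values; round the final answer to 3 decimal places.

Assessed value = $904,000 × 0.63 = $569,520
Taxable value = $569,520 − $17,000 = $552,520
Ferndale Township: $552,520 × 0.00587 = $3,243.2924
Cedarvale County: $552,520 × 0.0065 = $3,591.38
Port Authority: $552,520 × 0.0029 = $1,602.308
City of Wrenford: $552,520 × 0.0112 = $6,188.224
Total tax = $14,625.2044
Effective rate = $14,625.2044 ÷ $904,000 = 1.618% of market value

1.618%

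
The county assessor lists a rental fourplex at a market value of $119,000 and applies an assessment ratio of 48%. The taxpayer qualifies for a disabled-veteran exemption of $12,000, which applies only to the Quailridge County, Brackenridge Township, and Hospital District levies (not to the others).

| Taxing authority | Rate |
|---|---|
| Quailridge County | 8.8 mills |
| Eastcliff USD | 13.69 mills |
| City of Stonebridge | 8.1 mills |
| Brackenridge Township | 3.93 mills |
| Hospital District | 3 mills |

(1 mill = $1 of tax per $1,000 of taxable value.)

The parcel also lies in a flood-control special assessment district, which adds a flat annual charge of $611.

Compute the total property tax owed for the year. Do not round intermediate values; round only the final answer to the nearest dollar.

$2,565

Assessed value = $119,000 × 0.48 = $57,120
Quailridge County: ($57,120 − $12,000) × 0.0088 = $45,120 × 0.0088 = $397.056
Eastcliff USD: $57,120 × 0.01369 = $781.9728
City of Stonebridge: $57,120 × 0.0081 = $462.672
Brackenridge Township: ($57,120 − $12,000) × 0.00393 = $45,120 × 0.00393 = $177.3216
Hospital District: ($57,120 − $12,000) × 0.003 = $45,120 × 0.003 = $135.36
Levies subtotal = $1,954.3824
Total = $1,954.3824 + $611 = $2,565.3824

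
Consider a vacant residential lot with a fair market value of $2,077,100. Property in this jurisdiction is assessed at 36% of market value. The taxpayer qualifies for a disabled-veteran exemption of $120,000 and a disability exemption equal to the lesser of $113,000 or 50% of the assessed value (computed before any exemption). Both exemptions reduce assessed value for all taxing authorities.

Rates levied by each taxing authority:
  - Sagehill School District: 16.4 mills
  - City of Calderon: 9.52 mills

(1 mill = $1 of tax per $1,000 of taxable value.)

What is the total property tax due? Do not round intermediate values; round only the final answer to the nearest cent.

$13,342.48

Assessed value = $2,077,100 × 0.36 = $747,756
Disability exemption = min($113,000, 50% × $747,756) = min($113,000, $373,878) = $113,000 (dollar cap binds)
Taxable value = $747,756 − $120,000 − $113,000 = $514,756
Sagehill School District: $514,756 × 0.0164 = $8,441.9984
City of Calderon: $514,756 × 0.00952 = $4,900.47712
Total = $13,342.47552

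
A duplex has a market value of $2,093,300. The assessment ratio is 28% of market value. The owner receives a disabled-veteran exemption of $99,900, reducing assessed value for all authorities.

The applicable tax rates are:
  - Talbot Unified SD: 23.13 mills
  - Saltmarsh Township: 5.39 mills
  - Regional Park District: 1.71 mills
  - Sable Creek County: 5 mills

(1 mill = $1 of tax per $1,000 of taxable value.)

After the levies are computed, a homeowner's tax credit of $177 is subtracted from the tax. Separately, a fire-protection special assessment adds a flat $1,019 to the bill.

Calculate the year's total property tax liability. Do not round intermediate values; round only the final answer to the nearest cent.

Assessed value = $2,093,300 × 0.28 = $586,124
Taxable value = $586,124 − $99,900 = $486,224
Talbot Unified SD: $486,224 × 0.02313 = $11,246.36112
Saltmarsh Township: $486,224 × 0.00539 = $2,620.74736
Regional Park District: $486,224 × 0.00171 = $831.44304
Sable Creek County: $486,224 × 0.005 = $2,431.12
Levies subtotal = $17,129.67152
After credit = $17,129.67152 − $177 = $16,952.67152
Total = $16,952.67152 + $1,019 = $17,971.67152

$17,971.67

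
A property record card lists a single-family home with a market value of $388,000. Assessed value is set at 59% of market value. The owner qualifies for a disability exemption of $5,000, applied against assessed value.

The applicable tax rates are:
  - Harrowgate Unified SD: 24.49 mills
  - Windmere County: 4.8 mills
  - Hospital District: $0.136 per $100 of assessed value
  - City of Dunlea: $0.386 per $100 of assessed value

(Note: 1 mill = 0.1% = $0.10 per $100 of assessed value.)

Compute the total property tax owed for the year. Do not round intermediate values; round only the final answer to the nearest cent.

$7,727.48

Assessed value = $388,000 × 0.59 = $228,920
Taxable value = $228,920 − $5,000 = $223,920
Harrowgate Unified SD: $223,920 × 0.02449 = $5,483.8008
Windmere County: $223,920 × 0.0048 = $1,074.816
Hospital District: $223,920 × 0.00136 = $304.5312
City of Dunlea: $223,920 × 0.00386 = $864.3312
Total = $7,727.4792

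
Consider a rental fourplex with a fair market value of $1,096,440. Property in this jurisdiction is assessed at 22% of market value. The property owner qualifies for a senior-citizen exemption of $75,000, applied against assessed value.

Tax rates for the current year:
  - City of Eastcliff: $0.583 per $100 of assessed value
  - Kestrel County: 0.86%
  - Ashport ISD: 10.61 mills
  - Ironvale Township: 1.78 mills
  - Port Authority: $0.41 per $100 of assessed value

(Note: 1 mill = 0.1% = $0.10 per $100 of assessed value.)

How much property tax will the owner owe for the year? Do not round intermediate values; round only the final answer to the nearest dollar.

Assessed value = $1,096,440 × 0.22 = $241,216.8
Taxable value = $241,216.8 − $75,000 = $166,216.8
City of Eastcliff: $166,216.8 × 0.00583 = $969.043944
Kestrel County: $166,216.8 × 0.0086 = $1,429.46448
Ashport ISD: $166,216.8 × 0.01061 = $1,763.560248
Ironvale Township: $166,216.8 × 0.00178 = $295.865904
Port Authority: $166,216.8 × 0.0041 = $681.48888
Total = $5,139.423456

$5,139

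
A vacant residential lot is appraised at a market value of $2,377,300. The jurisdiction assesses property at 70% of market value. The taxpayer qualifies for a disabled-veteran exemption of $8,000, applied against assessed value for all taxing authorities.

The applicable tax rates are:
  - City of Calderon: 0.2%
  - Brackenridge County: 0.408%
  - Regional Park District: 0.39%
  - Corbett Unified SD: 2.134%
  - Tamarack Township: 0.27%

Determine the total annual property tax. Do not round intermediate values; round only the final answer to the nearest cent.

$56,340.86

Assessed value = $2,377,300 × 0.7 = $1,664,110
Taxable value = $1,664,110 − $8,000 = $1,656,110
City of Calderon: $1,656,110 × 0.002 = $3,312.22
Brackenridge County: $1,656,110 × 0.00408 = $6,756.9288
Regional Park District: $1,656,110 × 0.0039 = $6,458.829
Corbett Unified SD: $1,656,110 × 0.02134 = $35,341.3874
Tamarack Township: $1,656,110 × 0.0027 = $4,471.497
Total = $3,312.22 + $6,756.9288 + $6,458.829 + $35,341.3874 + $4,471.497 = $56,340.8622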